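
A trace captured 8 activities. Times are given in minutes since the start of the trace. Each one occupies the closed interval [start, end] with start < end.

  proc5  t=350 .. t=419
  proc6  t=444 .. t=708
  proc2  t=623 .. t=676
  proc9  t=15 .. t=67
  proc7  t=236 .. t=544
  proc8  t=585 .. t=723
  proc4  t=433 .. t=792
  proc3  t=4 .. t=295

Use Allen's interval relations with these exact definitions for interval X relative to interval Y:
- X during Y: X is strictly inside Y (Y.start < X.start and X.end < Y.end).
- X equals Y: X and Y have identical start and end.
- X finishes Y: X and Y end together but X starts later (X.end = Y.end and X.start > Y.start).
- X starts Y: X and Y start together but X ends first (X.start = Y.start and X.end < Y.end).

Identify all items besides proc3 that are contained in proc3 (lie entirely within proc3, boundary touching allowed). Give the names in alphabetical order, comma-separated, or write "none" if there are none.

Target proc3 = [t=4, t=295].
proc2 [t=623, t=676] → after → no.
proc4 [t=433, t=792] → after → no.
proc5 [t=350, t=419] → after → no.
proc6 [t=444, t=708] → after → no.
proc7 [t=236, t=544] → overlapped-by → no.
proc8 [t=585, t=723] → after → no.
proc9 [t=15, t=67] → during → yes.
Result: proc9.

proc9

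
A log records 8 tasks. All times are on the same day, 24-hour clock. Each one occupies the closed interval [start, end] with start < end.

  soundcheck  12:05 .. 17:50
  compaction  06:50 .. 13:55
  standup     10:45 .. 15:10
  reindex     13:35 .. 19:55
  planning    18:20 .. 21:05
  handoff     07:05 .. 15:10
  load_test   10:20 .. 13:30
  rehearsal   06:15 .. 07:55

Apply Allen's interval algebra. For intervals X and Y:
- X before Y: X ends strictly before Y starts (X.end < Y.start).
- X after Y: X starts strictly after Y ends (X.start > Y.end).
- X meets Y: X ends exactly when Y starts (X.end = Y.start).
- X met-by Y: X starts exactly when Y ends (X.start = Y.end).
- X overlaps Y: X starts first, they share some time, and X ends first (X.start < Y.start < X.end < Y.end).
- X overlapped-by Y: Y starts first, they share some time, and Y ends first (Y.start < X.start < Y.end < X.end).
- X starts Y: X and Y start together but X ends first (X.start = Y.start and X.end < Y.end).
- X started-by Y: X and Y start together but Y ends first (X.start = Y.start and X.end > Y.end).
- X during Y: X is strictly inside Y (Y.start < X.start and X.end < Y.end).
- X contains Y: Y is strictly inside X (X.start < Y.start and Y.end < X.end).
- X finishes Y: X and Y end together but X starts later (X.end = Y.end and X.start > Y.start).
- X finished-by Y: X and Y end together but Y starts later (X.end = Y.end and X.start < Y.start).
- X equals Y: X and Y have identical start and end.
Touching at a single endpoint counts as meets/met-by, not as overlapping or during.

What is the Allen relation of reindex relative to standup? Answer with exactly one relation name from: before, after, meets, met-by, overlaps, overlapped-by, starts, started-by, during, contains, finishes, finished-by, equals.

reindex = [13:35, 19:55]; standup = [10:45, 15:10].
Compare endpoints: reindex.start > standup.start, reindex.start < standup.end, reindex.end > standup.start, reindex.end > standup.end.
That pattern is 'overlapped-by'.

overlapped-by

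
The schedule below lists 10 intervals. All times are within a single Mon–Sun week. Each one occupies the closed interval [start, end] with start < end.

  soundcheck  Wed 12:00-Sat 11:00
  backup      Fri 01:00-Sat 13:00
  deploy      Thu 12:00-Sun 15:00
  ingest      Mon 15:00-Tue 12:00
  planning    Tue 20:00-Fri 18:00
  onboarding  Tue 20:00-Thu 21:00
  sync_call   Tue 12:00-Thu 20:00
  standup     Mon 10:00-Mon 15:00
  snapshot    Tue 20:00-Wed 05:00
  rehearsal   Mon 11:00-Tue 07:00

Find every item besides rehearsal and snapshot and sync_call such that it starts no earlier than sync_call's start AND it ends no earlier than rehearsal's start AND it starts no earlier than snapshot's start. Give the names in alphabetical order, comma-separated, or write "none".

Conditions: its start is no earlier than sync_call's start (X.start >= Tue 12:00) AND its end is no earlier than rehearsal's start (X.end >= Mon 11:00) AND its start is no earlier than snapshot's start (X.start >= Tue 20:00).
backup: start Fri 01:00 >= Tue 12:00? ✓; end Sat 13:00 >= Mon 11:00? ✓; start Fri 01:00 >= Tue 20:00? ✓ → yes.
deploy: start Thu 12:00 >= Tue 12:00? ✓; end Sun 15:00 >= Mon 11:00? ✓; start Thu 12:00 >= Tue 20:00? ✓ → yes.
ingest: start Mon 15:00 >= Tue 12:00? ✗; end Tue 12:00 >= Mon 11:00? ✓; start Mon 15:00 >= Tue 20:00? ✗ → no.
onboarding: start Tue 20:00 >= Tue 12:00? ✓; end Thu 21:00 >= Mon 11:00? ✓; start Tue 20:00 >= Tue 20:00? ✓ → yes.
planning: start Tue 20:00 >= Tue 12:00? ✓; end Fri 18:00 >= Mon 11:00? ✓; start Tue 20:00 >= Tue 20:00? ✓ → yes.
soundcheck: start Wed 12:00 >= Tue 12:00? ✓; end Sat 11:00 >= Mon 11:00? ✓; start Wed 12:00 >= Tue 20:00? ✓ → yes.
standup: start Mon 10:00 >= Tue 12:00? ✗; end Mon 15:00 >= Mon 11:00? ✓; start Mon 10:00 >= Tue 20:00? ✗ → no.
Result: backup, deploy, onboarding, planning, soundcheck.

backup, deploy, onboarding, planning, soundcheck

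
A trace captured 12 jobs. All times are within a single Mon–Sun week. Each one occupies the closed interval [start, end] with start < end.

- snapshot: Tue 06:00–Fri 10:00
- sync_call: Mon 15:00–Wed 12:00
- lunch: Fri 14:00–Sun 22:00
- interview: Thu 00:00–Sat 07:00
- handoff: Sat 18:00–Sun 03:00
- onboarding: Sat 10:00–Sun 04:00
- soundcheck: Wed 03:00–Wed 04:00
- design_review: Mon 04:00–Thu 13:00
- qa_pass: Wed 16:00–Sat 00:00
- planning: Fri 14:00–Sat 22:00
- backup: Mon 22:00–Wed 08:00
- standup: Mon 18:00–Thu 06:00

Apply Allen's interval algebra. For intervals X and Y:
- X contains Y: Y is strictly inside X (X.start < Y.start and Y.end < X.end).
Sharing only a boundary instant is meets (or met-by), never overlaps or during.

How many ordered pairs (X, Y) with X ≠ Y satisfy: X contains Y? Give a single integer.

Checking all 132 ordered pairs for relation 'contains'; matching pairs in alphabetical order:
(backup, soundcheck): backup contains soundcheck ✓
(design_review, backup): design_review contains backup ✓
(design_review, soundcheck): design_review contains soundcheck ✓
(design_review, standup): design_review contains standup ✓
(design_review, sync_call): design_review contains sync_call ✓
(lunch, handoff): lunch contains handoff ✓
(lunch, onboarding): lunch contains onboarding ✓
(onboarding, handoff): onboarding contains handoff ✓
(snapshot, soundcheck): snapshot contains soundcheck ✓
(standup, backup): standup contains backup ✓
(standup, soundcheck): standup contains soundcheck ✓
(sync_call, backup): sync_call contains backup ✓
(sync_call, soundcheck): sync_call contains soundcheck ✓
Count: 13.

13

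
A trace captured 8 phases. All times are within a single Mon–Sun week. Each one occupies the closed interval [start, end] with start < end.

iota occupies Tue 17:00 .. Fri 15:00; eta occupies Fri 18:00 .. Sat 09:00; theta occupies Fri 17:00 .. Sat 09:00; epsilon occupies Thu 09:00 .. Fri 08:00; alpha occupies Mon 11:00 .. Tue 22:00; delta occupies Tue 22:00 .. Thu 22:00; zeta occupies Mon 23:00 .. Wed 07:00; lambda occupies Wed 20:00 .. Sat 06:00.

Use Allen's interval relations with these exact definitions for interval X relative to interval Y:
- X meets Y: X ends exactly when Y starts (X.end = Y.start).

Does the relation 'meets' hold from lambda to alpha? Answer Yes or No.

lambda = [Wed 20:00, Sat 06:00], alpha = [Mon 11:00, Tue 22:00].
Actual relation of lambda to alpha: after.
Asked whether 'meets' holds → No.

No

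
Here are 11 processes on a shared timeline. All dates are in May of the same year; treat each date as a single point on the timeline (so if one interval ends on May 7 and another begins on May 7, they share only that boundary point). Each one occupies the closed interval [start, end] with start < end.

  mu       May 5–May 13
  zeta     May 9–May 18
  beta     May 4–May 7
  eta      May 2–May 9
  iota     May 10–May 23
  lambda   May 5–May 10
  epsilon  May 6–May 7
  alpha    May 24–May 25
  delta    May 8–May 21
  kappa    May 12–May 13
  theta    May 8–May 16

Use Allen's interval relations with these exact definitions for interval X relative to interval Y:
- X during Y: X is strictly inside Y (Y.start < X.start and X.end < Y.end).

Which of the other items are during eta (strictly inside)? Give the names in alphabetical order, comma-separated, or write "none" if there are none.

beta, epsilon

Target eta = [May 2, May 9].
alpha [May 24, May 25] → after → no.
beta [May 4, May 7] → during → yes.
delta [May 8, May 21] → overlapped-by → no.
epsilon [May 6, May 7] → during → yes.
iota [May 10, May 23] → after → no.
kappa [May 12, May 13] → after → no.
lambda [May 5, May 10] → overlapped-by → no.
mu [May 5, May 13] → overlapped-by → no.
theta [May 8, May 16] → overlapped-by → no.
zeta [May 9, May 18] → met-by → no.
Result: beta, epsilon.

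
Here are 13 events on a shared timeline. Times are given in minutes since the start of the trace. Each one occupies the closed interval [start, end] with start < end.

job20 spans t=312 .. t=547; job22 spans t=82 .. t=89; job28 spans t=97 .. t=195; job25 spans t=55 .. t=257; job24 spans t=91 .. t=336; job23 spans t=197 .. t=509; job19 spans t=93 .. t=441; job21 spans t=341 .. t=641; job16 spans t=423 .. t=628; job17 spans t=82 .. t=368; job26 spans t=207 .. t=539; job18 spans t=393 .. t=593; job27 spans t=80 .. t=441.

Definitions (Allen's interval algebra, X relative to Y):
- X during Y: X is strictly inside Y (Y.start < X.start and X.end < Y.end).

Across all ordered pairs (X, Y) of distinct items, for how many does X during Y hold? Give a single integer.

12

Checking all 156 ordered pairs for relation 'during'; matching pairs in alphabetical order:
(job16, job21): job16 during job21 ✓
(job17, job27): job17 during job27 ✓
(job18, job21): job18 during job21 ✓
(job22, job25): job22 during job25 ✓
(job22, job27): job22 during job27 ✓
(job24, job17): job24 during job17 ✓
(job24, job27): job24 during job27 ✓
(job28, job17): job28 during job17 ✓
(job28, job19): job28 during job19 ✓
(job28, job24): job28 during job24 ✓
(job28, job25): job28 during job25 ✓
(job28, job27): job28 during job27 ✓
Count: 12.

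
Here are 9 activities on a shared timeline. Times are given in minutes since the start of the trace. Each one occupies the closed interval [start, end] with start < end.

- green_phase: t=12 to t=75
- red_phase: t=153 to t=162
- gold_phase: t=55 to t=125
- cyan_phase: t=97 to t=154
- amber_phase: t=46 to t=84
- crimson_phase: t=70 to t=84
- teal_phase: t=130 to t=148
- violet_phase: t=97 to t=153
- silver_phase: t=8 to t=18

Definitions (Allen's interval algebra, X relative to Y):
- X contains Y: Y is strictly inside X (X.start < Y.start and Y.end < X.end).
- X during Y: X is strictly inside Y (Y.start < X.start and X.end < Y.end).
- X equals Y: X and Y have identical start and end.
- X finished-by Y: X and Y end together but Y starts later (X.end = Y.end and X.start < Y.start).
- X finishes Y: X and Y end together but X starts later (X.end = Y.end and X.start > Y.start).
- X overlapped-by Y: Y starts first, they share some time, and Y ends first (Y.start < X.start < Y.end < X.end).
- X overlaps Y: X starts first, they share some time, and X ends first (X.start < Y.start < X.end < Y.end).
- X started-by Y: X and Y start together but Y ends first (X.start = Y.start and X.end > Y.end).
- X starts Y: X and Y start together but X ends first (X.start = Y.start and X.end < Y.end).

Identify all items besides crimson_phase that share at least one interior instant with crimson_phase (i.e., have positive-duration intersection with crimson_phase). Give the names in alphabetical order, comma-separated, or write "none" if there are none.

amber_phase, gold_phase, green_phase

Target crimson_phase = [t=70, t=84].
amber_phase [t=46, t=84] → finished-by → yes.
cyan_phase [t=97, t=154] → after → no.
gold_phase [t=55, t=125] → contains → yes.
green_phase [t=12, t=75] → overlaps → yes.
red_phase [t=153, t=162] → after → no.
silver_phase [t=8, t=18] → before → no.
teal_phase [t=130, t=148] → after → no.
violet_phase [t=97, t=153] → after → no.
Result: amber_phase, gold_phase, green_phase.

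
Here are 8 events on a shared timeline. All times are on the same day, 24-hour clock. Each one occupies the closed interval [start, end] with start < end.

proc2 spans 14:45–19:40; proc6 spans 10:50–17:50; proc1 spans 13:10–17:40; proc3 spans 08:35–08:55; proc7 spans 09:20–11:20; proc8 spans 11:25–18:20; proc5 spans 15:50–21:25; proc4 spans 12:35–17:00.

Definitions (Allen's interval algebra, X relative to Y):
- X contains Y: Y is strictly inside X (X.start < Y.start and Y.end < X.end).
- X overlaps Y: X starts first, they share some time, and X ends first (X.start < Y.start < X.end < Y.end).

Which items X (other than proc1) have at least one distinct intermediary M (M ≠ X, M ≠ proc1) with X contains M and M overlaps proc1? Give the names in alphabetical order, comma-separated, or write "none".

Target proc1 = [13:10, 17:40].
Intermediaries M with M overlaps proc1: proc4.
Via proc4 — items with X contains proc4: proc6, proc8.
Union: proc6, proc8.

proc6, proc8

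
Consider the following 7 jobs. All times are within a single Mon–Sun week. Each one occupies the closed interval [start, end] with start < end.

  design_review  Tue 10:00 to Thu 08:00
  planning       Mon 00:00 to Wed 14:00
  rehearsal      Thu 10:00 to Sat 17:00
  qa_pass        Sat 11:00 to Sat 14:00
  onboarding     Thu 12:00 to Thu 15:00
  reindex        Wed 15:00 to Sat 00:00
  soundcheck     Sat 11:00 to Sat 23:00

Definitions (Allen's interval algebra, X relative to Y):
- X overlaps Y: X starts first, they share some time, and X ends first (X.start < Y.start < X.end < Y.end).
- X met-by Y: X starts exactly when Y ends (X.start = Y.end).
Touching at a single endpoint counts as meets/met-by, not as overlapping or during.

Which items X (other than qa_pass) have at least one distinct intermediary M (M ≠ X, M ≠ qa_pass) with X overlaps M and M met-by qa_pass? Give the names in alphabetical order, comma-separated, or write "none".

none

Target qa_pass = [Sat 11:00, Sat 14:00].
Intermediaries M with M met-by qa_pass: none.
Union: none.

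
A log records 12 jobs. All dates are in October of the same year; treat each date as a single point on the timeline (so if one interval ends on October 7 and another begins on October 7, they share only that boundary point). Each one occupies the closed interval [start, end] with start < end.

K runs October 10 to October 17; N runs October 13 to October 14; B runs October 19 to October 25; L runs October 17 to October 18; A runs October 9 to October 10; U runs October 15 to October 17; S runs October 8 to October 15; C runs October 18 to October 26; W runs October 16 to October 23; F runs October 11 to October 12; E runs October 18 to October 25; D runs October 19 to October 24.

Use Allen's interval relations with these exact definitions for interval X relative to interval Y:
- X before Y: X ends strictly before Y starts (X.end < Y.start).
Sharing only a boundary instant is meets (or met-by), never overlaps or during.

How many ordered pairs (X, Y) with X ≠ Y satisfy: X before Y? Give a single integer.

40

Checking all 132 ordered pairs for relation 'before'; matching pairs in alphabetical order:
(A, B): A before B ✓
(A, C): A before C ✓
(A, D): A before D ✓
(A, E): A before E ✓
(A, F): A before F ✓
(A, L): A before L ✓
(A, N): A before N ✓
(A, U): A before U ✓
(A, W): A before W ✓
(F, B): F before B ✓
(F, C): F before C ✓
(F, D): F before D ✓
(F, E): F before E ✓
(F, L): F before L ✓
(F, N): F before N ✓
(F, U): F before U ✓
(F, W): F before W ✓
(K, B): K before B ✓
(K, C): K before C ✓
(K, D): K before D ✓
(K, E): K before E ✓
(L, B): L before B ✓
(L, D): L before D ✓
(N, B): N before B ✓
... plus 16 further pairs not listed.
Count: 40.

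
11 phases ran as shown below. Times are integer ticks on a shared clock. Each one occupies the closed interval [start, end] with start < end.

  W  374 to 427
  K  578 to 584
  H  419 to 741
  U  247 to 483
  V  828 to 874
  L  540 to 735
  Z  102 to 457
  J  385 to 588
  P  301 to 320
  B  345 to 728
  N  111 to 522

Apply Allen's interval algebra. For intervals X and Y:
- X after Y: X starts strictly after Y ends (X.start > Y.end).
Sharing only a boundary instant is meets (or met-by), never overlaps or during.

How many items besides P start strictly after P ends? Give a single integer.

7

Target P = [301, 320].
B [345, 728] → after → counts.
H [419, 741] → after → counts.
J [385, 588] → after → counts.
K [578, 584] → after → counts.
L [540, 735] → after → counts.
N [111, 522] → contains → no.
U [247, 483] → contains → no.
V [828, 874] → after → counts.
W [374, 427] → after → counts.
Z [102, 457] → contains → no.
Total: 7.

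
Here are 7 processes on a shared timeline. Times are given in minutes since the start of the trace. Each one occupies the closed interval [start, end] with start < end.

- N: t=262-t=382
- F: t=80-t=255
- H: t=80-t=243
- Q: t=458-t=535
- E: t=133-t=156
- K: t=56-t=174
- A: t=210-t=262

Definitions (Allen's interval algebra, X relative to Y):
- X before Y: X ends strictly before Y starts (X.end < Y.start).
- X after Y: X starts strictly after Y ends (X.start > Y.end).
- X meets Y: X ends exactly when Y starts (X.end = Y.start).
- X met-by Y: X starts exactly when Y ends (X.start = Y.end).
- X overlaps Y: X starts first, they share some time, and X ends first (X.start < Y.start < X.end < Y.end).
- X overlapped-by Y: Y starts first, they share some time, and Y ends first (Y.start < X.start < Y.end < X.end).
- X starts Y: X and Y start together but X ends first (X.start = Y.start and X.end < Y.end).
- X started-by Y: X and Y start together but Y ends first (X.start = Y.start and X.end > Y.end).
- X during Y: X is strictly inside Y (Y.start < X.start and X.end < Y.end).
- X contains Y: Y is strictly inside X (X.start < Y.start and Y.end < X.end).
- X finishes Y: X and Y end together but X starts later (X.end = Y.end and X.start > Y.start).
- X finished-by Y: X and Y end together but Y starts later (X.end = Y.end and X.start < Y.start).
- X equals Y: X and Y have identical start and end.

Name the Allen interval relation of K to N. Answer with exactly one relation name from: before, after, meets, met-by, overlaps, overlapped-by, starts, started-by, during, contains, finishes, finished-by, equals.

K = [t=56, t=174]; N = [t=262, t=382].
Compare endpoints: K.start < N.start, K.start < N.end, K.end < N.start, K.end < N.end.
That pattern is 'before'.

before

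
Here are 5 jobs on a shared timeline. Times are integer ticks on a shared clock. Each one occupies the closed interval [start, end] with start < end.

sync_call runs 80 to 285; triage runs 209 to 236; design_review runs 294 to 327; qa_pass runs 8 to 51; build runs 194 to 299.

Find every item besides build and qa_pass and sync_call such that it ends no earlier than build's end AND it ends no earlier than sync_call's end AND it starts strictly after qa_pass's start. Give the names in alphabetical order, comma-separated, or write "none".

design_review

Conditions: its end is no earlier than build's end (X.end >= 299) AND its end is no earlier than sync_call's end (X.end >= 285) AND its start is strictly after qa_pass's start (X.start > 8).
design_review: end 327 >= 299? ✓; end 327 >= 285? ✓; start 294 > 8? ✓ → yes.
triage: end 236 >= 299? ✗; end 236 >= 285? ✗; start 209 > 8? ✓ → no.
Result: design_review.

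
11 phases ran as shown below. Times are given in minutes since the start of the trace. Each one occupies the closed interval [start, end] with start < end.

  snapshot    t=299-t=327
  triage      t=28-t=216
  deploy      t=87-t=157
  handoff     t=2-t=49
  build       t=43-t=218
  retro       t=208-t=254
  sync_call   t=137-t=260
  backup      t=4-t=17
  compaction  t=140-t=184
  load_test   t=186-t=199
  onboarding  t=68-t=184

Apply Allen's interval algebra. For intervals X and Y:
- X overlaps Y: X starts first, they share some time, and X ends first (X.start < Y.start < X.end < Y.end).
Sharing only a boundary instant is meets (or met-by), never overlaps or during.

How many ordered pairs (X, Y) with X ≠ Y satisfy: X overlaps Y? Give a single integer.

Checking all 110 ordered pairs for relation 'overlaps'; matching pairs in alphabetical order:
(build, retro): build overlaps retro ✓
(build, sync_call): build overlaps sync_call ✓
(deploy, compaction): deploy overlaps compaction ✓
(deploy, sync_call): deploy overlaps sync_call ✓
(handoff, build): handoff overlaps build ✓
(handoff, triage): handoff overlaps triage ✓
(onboarding, sync_call): onboarding overlaps sync_call ✓
(triage, build): triage overlaps build ✓
(triage, retro): triage overlaps retro ✓
(triage, sync_call): triage overlaps sync_call ✓
Count: 10.

10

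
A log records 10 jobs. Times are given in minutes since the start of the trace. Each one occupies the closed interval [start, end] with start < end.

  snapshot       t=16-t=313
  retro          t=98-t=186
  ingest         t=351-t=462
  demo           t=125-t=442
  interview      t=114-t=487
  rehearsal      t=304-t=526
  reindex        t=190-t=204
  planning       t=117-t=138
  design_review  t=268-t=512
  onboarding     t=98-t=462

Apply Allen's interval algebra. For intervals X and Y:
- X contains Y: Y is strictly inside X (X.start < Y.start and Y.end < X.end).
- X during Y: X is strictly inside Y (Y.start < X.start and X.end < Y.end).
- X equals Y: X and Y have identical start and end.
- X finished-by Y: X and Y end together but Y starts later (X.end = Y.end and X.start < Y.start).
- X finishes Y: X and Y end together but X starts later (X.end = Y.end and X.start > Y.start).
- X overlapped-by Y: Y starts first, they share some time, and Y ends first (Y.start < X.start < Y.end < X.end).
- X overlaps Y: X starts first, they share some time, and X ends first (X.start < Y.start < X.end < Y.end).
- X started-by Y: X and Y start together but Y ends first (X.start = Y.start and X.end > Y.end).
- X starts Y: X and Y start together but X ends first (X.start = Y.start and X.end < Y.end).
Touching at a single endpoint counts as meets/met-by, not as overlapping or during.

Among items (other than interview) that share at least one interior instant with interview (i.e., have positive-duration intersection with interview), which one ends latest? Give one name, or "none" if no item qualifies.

Target interview = [t=114, t=487].
demo [t=125, t=442] → during → candidate.
design_review [t=268, t=512] → overlapped-by → candidate.
ingest [t=351, t=462] → during → candidate.
onboarding [t=98, t=462] → overlaps → candidate.
planning [t=117, t=138] → during → candidate.
rehearsal [t=304, t=526] → overlapped-by → candidate.
reindex [t=190, t=204] → during → candidate.
retro [t=98, t=186] → overlaps → candidate.
snapshot [t=16, t=313] → overlaps → candidate.
Among candidates, latest end is t=526 → rehearsal.

rehearsal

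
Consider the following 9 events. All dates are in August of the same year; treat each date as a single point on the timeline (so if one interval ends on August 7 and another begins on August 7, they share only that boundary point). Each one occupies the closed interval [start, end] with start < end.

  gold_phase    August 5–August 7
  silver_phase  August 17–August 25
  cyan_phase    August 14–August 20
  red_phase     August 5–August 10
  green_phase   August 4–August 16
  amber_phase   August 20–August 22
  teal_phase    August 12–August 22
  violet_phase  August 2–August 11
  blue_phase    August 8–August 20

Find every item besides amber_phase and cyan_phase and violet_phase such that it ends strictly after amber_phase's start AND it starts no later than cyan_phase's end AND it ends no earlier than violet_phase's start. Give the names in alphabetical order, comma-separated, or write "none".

silver_phase, teal_phase

Conditions: its end is strictly after amber_phase's start (X.end > August 20) AND its start is no later than cyan_phase's end (X.start <= August 20) AND its end is no earlier than violet_phase's start (X.end >= August 2).
blue_phase: end August 20 > August 20? ✗; start August 8 <= August 20? ✓; end August 20 >= August 2? ✓ → no.
gold_phase: end August 7 > August 20? ✗; start August 5 <= August 20? ✓; end August 7 >= August 2? ✓ → no.
green_phase: end August 16 > August 20? ✗; start August 4 <= August 20? ✓; end August 16 >= August 2? ✓ → no.
red_phase: end August 10 > August 20? ✗; start August 5 <= August 20? ✓; end August 10 >= August 2? ✓ → no.
silver_phase: end August 25 > August 20? ✓; start August 17 <= August 20? ✓; end August 25 >= August 2? ✓ → yes.
teal_phase: end August 22 > August 20? ✓; start August 12 <= August 20? ✓; end August 22 >= August 2? ✓ → yes.
Result: silver_phase, teal_phase.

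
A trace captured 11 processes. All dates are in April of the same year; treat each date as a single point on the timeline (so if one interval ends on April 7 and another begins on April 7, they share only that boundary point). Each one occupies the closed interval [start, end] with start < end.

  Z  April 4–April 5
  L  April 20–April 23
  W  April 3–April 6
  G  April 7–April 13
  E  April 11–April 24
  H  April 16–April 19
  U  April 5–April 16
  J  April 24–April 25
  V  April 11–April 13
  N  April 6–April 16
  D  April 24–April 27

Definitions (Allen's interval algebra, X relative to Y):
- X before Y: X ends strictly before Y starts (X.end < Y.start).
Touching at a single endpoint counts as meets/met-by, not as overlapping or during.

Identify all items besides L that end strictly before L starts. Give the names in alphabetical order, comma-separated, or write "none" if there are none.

Target L = [April 20, April 23].
D [April 24, April 27] → after → no.
E [April 11, April 24] → contains → no.
G [April 7, April 13] → before → yes.
H [April 16, April 19] → before → yes.
J [April 24, April 25] → after → no.
N [April 6, April 16] → before → yes.
U [April 5, April 16] → before → yes.
V [April 11, April 13] → before → yes.
W [April 3, April 6] → before → yes.
Z [April 4, April 5] → before → yes.
Result: G, H, N, U, V, W, Z.

G, H, N, U, V, W, Z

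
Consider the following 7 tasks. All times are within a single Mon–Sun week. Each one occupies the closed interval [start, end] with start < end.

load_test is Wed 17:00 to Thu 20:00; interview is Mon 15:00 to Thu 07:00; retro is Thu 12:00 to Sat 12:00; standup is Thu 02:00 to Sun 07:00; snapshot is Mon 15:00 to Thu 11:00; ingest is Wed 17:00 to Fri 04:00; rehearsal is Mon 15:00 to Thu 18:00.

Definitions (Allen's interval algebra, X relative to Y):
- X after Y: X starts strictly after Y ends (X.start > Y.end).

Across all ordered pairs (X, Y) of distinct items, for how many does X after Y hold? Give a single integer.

Checking all 42 ordered pairs for relation 'after'; matching pairs in alphabetical order:
(retro, interview): retro after interview ✓
(retro, snapshot): retro after snapshot ✓
Count: 2.

2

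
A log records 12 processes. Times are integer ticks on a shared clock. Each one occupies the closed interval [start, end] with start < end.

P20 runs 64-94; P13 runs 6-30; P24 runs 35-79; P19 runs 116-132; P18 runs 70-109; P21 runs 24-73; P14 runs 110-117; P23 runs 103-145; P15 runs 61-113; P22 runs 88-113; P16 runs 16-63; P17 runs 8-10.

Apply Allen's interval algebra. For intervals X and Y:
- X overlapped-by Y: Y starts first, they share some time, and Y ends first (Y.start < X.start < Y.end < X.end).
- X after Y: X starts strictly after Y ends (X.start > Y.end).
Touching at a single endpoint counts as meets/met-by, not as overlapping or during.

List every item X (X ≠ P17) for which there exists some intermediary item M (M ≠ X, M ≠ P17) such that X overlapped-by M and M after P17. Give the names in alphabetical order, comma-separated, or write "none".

Target P17 = [8, 10].
Intermediaries M with M after P17: P14, P15, P16, P18, P19, P20, P21, P22, P23, P24.
Via P14 — items with X overlapped-by P14: P19.
Via P15 — items with X overlapped-by P15: P14, P23.
Via P16 — items with X overlapped-by P16: P15, P21, P24.
Via P18 — items with X overlapped-by P18: P22, P23.
Via P19 — items with X overlapped-by P19: none.
Via P20 — items with X overlapped-by P20: P18, P22.
Via P21 — items with X overlapped-by P21: P15, P18, P20, P24.
Via P22 — items with X overlapped-by P22: P14, P23.
Via P23 — items with X overlapped-by P23: none.
Via P24 — items with X overlapped-by P24: P15, P18, P20.
Union: P14, P15, P18, P19, P20, P21, P22, P23, P24.

P14, P15, P18, P19, P20, P21, P22, P23, P24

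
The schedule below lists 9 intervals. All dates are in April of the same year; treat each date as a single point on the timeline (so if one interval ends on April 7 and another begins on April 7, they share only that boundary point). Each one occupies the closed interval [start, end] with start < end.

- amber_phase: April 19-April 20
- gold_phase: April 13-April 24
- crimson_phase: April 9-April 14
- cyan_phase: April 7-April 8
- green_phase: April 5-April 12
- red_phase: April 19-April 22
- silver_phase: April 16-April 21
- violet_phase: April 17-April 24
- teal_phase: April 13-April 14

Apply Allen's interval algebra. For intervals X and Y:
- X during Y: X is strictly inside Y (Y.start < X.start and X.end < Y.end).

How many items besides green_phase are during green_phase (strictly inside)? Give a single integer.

1

Target green_phase = [April 5, April 12].
amber_phase [April 19, April 20] → after → no.
crimson_phase [April 9, April 14] → overlapped-by → no.
cyan_phase [April 7, April 8] → during → counts.
gold_phase [April 13, April 24] → after → no.
red_phase [April 19, April 22] → after → no.
silver_phase [April 16, April 21] → after → no.
teal_phase [April 13, April 14] → after → no.
violet_phase [April 17, April 24] → after → no.
Total: 1.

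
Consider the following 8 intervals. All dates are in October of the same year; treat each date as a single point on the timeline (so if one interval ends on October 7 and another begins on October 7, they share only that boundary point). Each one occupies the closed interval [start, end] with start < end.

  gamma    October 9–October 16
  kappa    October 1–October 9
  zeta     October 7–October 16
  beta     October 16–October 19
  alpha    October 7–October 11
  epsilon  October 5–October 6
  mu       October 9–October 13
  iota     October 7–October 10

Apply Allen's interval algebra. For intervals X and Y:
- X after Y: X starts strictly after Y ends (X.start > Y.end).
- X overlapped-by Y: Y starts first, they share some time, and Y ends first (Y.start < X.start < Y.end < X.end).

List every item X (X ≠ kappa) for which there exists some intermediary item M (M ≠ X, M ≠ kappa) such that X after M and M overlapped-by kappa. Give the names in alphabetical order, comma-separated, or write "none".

beta

Target kappa = [October 1, October 9].
Intermediaries M with M overlapped-by kappa: alpha, iota, zeta.
Via alpha — items with X after alpha: beta.
Via iota — items with X after iota: beta.
Via zeta — items with X after zeta: none.
Union: beta.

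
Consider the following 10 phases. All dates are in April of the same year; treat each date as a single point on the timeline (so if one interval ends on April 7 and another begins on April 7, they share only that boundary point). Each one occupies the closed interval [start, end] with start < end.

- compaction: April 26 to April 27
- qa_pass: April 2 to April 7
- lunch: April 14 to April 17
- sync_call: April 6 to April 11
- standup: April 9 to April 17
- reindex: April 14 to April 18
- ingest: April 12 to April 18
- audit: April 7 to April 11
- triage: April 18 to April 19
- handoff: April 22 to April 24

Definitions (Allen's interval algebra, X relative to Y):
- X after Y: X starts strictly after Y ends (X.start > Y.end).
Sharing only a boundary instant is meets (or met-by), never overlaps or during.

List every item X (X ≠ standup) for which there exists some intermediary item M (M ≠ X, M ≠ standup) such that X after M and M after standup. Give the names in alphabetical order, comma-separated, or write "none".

compaction, handoff

Target standup = [April 9, April 17].
Intermediaries M with M after standup: compaction, handoff, triage.
Via compaction — items with X after compaction: none.
Via handoff — items with X after handoff: compaction.
Via triage — items with X after triage: compaction, handoff.
Union: compaction, handoff.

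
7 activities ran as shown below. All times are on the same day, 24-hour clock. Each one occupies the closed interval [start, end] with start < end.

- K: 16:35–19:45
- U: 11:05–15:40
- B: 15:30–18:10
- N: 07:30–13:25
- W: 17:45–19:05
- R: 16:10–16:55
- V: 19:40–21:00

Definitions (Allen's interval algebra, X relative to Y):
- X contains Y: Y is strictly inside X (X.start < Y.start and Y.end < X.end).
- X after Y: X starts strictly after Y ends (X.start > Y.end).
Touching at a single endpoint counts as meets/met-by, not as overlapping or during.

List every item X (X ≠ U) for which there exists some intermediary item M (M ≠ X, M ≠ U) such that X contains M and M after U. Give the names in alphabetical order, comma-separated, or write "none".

Target U = [11:05, 15:40].
Intermediaries M with M after U: K, R, V, W.
Via K — items with X contains K: none.
Via R — items with X contains R: B.
Via V — items with X contains V: none.
Via W — items with X contains W: K.
Union: B, K.

B, K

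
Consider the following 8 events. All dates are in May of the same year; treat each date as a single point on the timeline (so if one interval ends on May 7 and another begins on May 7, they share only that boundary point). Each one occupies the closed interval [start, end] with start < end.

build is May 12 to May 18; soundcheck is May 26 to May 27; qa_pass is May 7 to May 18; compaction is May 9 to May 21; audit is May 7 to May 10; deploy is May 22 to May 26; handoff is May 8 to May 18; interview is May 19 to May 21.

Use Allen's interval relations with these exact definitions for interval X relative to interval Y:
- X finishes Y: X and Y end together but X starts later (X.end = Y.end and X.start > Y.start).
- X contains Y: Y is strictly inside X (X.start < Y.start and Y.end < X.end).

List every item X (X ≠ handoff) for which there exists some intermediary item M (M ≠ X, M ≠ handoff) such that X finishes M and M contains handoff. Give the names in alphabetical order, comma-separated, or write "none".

none

Target handoff = [May 8, May 18].
Intermediaries M with M contains handoff: none.
Union: none.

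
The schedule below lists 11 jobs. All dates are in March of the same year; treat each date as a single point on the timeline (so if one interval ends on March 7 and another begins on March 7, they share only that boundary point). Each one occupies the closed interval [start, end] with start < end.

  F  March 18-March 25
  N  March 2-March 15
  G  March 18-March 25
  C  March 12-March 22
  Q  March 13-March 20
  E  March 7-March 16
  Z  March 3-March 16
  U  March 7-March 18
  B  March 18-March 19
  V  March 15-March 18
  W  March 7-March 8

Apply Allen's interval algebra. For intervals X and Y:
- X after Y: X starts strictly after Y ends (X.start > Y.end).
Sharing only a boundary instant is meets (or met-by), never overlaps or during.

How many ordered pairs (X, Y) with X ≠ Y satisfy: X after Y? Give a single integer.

Checking all 110 ordered pairs for relation 'after'; matching pairs in alphabetical order:
(B, E): B after E ✓
(B, N): B after N ✓
(B, W): B after W ✓
(B, Z): B after Z ✓
(C, W): C after W ✓
(F, E): F after E ✓
(F, N): F after N ✓
(F, W): F after W ✓
(F, Z): F after Z ✓
(G, E): G after E ✓
(G, N): G after N ✓
(G, W): G after W ✓
(G, Z): G after Z ✓
(Q, W): Q after W ✓
(V, W): V after W ✓
Count: 15.

15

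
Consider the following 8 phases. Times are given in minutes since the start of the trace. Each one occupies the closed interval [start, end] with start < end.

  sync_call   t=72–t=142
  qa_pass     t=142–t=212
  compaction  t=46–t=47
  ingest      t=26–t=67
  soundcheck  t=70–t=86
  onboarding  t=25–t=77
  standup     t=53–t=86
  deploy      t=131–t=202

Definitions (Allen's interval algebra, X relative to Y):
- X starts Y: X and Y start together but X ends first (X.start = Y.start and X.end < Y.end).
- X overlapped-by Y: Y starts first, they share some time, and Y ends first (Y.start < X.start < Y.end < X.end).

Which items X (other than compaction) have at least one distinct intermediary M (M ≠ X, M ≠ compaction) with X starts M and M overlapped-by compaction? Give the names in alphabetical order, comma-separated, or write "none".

Target compaction = [t=46, t=47].
Intermediaries M with M overlapped-by compaction: none.
Union: none.

none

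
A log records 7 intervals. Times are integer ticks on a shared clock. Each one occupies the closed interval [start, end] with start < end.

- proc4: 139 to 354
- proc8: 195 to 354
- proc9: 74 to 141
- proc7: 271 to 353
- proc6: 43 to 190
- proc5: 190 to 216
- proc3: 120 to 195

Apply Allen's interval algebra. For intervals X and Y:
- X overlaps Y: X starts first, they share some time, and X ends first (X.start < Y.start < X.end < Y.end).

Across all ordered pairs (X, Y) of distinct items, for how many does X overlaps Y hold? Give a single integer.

7

Checking all 42 ordered pairs for relation 'overlaps'; matching pairs in alphabetical order:
(proc3, proc4): proc3 overlaps proc4 ✓
(proc3, proc5): proc3 overlaps proc5 ✓
(proc5, proc8): proc5 overlaps proc8 ✓
(proc6, proc3): proc6 overlaps proc3 ✓
(proc6, proc4): proc6 overlaps proc4 ✓
(proc9, proc3): proc9 overlaps proc3 ✓
(proc9, proc4): proc9 overlaps proc4 ✓
Count: 7.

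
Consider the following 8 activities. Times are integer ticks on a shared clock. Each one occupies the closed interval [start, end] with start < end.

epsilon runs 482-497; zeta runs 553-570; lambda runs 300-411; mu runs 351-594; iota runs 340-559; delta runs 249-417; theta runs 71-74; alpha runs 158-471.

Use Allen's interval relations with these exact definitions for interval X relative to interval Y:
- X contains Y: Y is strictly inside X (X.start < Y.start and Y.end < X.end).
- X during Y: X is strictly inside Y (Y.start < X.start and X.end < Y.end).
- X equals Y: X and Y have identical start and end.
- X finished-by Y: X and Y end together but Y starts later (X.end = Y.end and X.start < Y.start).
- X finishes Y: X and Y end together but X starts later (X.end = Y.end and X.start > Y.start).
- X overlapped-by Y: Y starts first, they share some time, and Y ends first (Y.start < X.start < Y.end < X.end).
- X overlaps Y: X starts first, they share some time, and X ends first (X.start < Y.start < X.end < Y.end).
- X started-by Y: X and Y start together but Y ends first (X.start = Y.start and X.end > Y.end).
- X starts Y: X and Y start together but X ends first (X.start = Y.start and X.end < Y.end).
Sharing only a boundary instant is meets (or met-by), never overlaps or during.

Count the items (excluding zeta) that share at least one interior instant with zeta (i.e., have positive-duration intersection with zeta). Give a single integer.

Target zeta = [553, 570].
alpha [158, 471] → before → no.
delta [249, 417] → before → no.
epsilon [482, 497] → before → no.
iota [340, 559] → overlaps → counts.
lambda [300, 411] → before → no.
mu [351, 594] → contains → counts.
theta [71, 74] → before → no.
Total: 2.

2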